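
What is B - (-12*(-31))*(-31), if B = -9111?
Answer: 2421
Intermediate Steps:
B - (-12*(-31))*(-31) = -9111 - (-12*(-31))*(-31) = -9111 - 372*(-31) = -9111 - 1*(-11532) = -9111 + 11532 = 2421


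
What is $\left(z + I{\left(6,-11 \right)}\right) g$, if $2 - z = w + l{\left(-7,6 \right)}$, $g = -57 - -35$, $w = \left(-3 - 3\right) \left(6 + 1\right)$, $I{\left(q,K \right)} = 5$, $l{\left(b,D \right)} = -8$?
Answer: $-1254$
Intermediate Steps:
$w = -42$ ($w = \left(-3 - 3\right) 7 = \left(-6\right) 7 = -42$)
$g = -22$ ($g = -57 + 35 = -22$)
$z = 52$ ($z = 2 - \left(-42 - 8\right) = 2 - -50 = 2 + 50 = 52$)
$\left(z + I{\left(6,-11 \right)}\right) g = \left(52 + 5\right) \left(-22\right) = 57 \left(-22\right) = -1254$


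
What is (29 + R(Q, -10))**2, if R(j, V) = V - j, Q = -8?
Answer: 729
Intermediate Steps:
(29 + R(Q, -10))**2 = (29 + (-10 - 1*(-8)))**2 = (29 + (-10 + 8))**2 = (29 - 2)**2 = 27**2 = 729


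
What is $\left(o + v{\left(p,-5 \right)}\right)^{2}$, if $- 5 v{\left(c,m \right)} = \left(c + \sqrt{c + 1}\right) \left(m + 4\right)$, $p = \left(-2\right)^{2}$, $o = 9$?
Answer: $\frac{\left(49 + \sqrt{5}\right)^{2}}{25} \approx 105.01$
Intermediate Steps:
$p = 4$
$v{\left(c,m \right)} = - \frac{\left(4 + m\right) \left(c + \sqrt{1 + c}\right)}{5}$ ($v{\left(c,m \right)} = - \frac{\left(c + \sqrt{c + 1}\right) \left(m + 4\right)}{5} = - \frac{\left(c + \sqrt{1 + c}\right) \left(4 + m\right)}{5} = - \frac{\left(4 + m\right) \left(c + \sqrt{1 + c}\right)}{5}$)
$\left(o + v{\left(p,-5 \right)}\right)^{2} = \left(9 - \left(\frac{16}{5} - 4 - \frac{\sqrt{1 + 4}}{5}\right)\right)^{2} = \left(9 - \left(- \frac{4}{5} - \frac{\sqrt{5}}{5}\right)\right)^{2} = \left(9 + \left(- \frac{16}{5} - \frac{4 \sqrt{5}}{5} + 4 + \sqrt{5}\right)\right)^{2} = \left(9 + \left(\frac{4}{5} + \frac{\sqrt{5}}{5}\right)\right)^{2} = \left(\frac{49}{5} + \frac{\sqrt{5}}{5}\right)^{2}$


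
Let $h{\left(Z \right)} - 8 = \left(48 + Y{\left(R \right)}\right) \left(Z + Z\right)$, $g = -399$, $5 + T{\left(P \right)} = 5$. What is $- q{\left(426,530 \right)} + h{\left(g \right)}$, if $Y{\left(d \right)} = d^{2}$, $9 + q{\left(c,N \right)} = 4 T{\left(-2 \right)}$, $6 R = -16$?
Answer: $- \frac{131885}{3} \approx -43962.0$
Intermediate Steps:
$T{\left(P \right)} = 0$ ($T{\left(P \right)} = -5 + 5 = 0$)
$R = - \frac{8}{3}$ ($R = \frac{1}{6} \left(-16\right) = - \frac{8}{3} \approx -2.6667$)
$q{\left(c,N \right)} = -9$ ($q{\left(c,N \right)} = -9 + 4 \cdot 0 = -9 + 0 = -9$)
$h{\left(Z \right)} = 8 + \frac{992 Z}{9}$ ($h{\left(Z \right)} = 8 + \left(48 + \left(- \frac{8}{3}\right)^{2}\right) \left(Z + Z\right) = 8 + \left(48 + \frac{64}{9}\right) 2 Z = 8 + \frac{496 \cdot 2 Z}{9} = 8 + \frac{992 Z}{9}$)
$- q{\left(426,530 \right)} + h{\left(g \right)} = \left(-1\right) \left(-9\right) + \left(8 + \frac{992}{9} \left(-399\right)\right) = 9 + \left(8 - \frac{131936}{3}\right) = 9 - \frac{131912}{3} = - \frac{131885}{3}$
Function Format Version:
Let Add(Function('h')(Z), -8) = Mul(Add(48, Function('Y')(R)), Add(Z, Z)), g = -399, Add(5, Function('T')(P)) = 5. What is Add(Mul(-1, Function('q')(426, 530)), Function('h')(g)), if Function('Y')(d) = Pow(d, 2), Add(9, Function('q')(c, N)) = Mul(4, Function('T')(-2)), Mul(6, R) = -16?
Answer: Rational(-131885, 3) ≈ -43962.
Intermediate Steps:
Function('T')(P) = 0 (Function('T')(P) = Add(-5, 5) = 0)
R = Rational(-8, 3) (R = Mul(Rational(1, 6), -16) = Rational(-8, 3) ≈ -2.6667)
Function('q')(c, N) = -9 (Function('q')(c, N) = Add(-9, Mul(4, 0)) = Add(-9, 0) = -9)
Function('h')(Z) = Add(8, Mul(Rational(992, 9), Z)) (Function('h')(Z) = Add(8, Mul(Add(48, Pow(Rational(-8, 3), 2)), Add(Z, Z))) = Add(8, Mul(Add(48, Rational(64, 9)), Mul(2, Z))) = Add(8, Mul(Rational(496, 9), Mul(2, Z))) = Add(8, Mul(Rational(992, 9), Z)))
Add(Mul(-1, Function('q')(426, 530)), Function('h')(g)) = Add(Mul(-1, -9), Add(8, Mul(Rational(992, 9), -399))) = Add(9, Add(8, Rational(-131936, 3))) = Add(9, Rational(-131912, 3)) = Rational(-131885, 3)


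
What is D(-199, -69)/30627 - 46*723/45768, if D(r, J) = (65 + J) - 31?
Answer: -170032441/233622756 ≈ -0.72781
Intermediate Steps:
D(r, J) = 34 + J
D(-199, -69)/30627 - 46*723/45768 = (34 - 69)/30627 - 46*723/45768 = -35*1/30627 - 33258*1/45768 = -35/30627 - 5543/7628 = -170032441/233622756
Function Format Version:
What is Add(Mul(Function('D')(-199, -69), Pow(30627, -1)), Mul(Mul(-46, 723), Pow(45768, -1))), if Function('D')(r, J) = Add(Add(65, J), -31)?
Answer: Rational(-170032441, 233622756) ≈ -0.72781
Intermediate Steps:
Function('D')(r, J) = Add(34, J)
Add(Mul(Function('D')(-199, -69), Pow(30627, -1)), Mul(Mul(-46, 723), Pow(45768, -1))) = Add(Mul(Add(34, -69), Pow(30627, -1)), Mul(Mul(-46, 723), Pow(45768, -1))) = Add(Mul(-35, Rational(1, 30627)), Mul(-33258, Rational(1, 45768))) = Add(Rational(-35, 30627), Rational(-5543, 7628)) = Rational(-170032441, 233622756)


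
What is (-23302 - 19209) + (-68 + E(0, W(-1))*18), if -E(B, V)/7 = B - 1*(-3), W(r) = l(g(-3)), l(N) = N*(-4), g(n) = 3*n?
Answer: -42957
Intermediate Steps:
l(N) = -4*N
W(r) = 36 (W(r) = -12*(-3) = -4*(-9) = 36)
E(B, V) = -21 - 7*B (E(B, V) = -7*(B - 1*(-3)) = -7*(B + 3) = -7*(3 + B) = -21 - 7*B)
(-23302 - 19209) + (-68 + E(0, W(-1))*18) = (-23302 - 19209) + (-68 + (-21 - 7*0)*18) = -42511 + (-68 + (-21 + 0)*18) = -42511 + (-68 - 21*18) = -42511 + (-68 - 378) = -42511 - 446 = -42957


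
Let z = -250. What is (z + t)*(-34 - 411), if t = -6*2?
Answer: 116590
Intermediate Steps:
t = -12
(z + t)*(-34 - 411) = (-250 - 12)*(-34 - 411) = -262*(-445) = 116590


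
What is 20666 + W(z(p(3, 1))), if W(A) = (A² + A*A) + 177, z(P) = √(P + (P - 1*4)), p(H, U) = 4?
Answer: 20851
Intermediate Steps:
z(P) = √(-4 + 2*P) (z(P) = √(P + (P - 4)) = √(P + (-4 + P)) = √(-4 + 2*P))
W(A) = 177 + 2*A² (W(A) = (A² + A²) + 177 = 2*A² + 177 = 177 + 2*A²)
20666 + W(z(p(3, 1))) = 20666 + (177 + 2*(√(-4 + 2*4))²) = 20666 + (177 + 2*(√(-4 + 8))²) = 20666 + (177 + 2*(√4)²) = 20666 + (177 + 2*2²) = 20666 + (177 + 2*4) = 20666 + (177 + 8) = 20666 + 185 = 20851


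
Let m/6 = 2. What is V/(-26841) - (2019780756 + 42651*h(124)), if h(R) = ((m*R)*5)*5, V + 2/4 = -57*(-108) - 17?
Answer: -193598655086269/53682 ≈ -3.6064e+9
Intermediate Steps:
m = 12 (m = 6*2 = 12)
V = 12277/2 (V = -1/2 + (-57*(-108) - 17) = -1/2 + (6156 - 17) = -1/2 + 6139 = 12277/2 ≈ 6138.5)
h(R) = 300*R (h(R) = ((12*R)*5)*5 = (60*R)*5 = 300*R)
V/(-26841) - (2019780756 + 42651*h(124)) = (12277/2)/(-26841) - 42651/(1/(300*124 + 47356)) = (12277/2)*(-1/26841) - 42651/(1/(37200 + 47356)) = -12277/53682 - 42651/(1/84556) = -12277/53682 - 42651/1/84556 = -12277/53682 - 42651*84556 = -12277/53682 - 3606397956 = -193598655086269/53682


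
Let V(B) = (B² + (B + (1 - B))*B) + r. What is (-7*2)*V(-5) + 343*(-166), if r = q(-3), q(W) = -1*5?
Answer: -57148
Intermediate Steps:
q(W) = -5
r = -5
V(B) = -5 + B + B² (V(B) = (B² + (B + (1 - B))*B) - 5 = (B² + 1*B) - 5 = (B² + B) - 5 = (B + B²) - 5 = -5 + B + B²)
(-7*2)*V(-5) + 343*(-166) = (-7*2)*(-5 - 5 + (-5)²) + 343*(-166) = -14*(-5 - 5 + 25) - 56938 = -14*15 - 56938 = -210 - 56938 = -57148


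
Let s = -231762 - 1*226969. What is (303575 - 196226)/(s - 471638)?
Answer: -3253/28193 ≈ -0.11538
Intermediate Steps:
s = -458731 (s = -231762 - 226969 = -458731)
(303575 - 196226)/(s - 471638) = (303575 - 196226)/(-458731 - 471638) = 107349/(-930369) = 107349*(-1/930369) = -3253/28193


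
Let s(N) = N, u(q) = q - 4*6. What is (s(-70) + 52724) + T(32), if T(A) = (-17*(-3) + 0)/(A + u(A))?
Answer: 2106211/40 ≈ 52655.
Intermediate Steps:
u(q) = -24 + q (u(q) = q - 24 = -24 + q)
T(A) = 51/(-24 + 2*A) (T(A) = (-17*(-3) + 0)/(A + (-24 + A)) = (51 + 0)/(-24 + 2*A) = 51/(-24 + 2*A))
(s(-70) + 52724) + T(32) = (-70 + 52724) + 51/(2*(-12 + 32)) = 52654 + (51/2)/20 = 52654 + (51/2)*(1/20) = 52654 + 51/40 = 2106211/40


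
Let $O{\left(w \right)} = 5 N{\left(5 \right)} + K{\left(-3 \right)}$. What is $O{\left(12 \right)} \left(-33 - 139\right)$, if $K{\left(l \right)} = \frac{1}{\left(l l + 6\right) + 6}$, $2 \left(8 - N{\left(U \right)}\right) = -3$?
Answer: $- \frac{171742}{21} \approx -8178.2$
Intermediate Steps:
$N{\left(U \right)} = \frac{19}{2}$ ($N{\left(U \right)} = 8 - - \frac{3}{2} = 8 + \frac{3}{2} = \frac{19}{2}$)
$K{\left(l \right)} = \frac{1}{12 + l^{2}}$ ($K{\left(l \right)} = \frac{1}{\left(l^{2} + 6\right) + 6} = \frac{1}{\left(6 + l^{2}\right) + 6} = \frac{1}{12 + l^{2}}$)
$O{\left(w \right)} = \frac{1997}{42}$ ($O{\left(w \right)} = 5 \cdot \frac{19}{2} + \frac{1}{12 + \left(-3\right)^{2}} = \frac{95}{2} + \frac{1}{12 + 9} = \frac{95}{2} + \frac{1}{21} = \frac{1997}{42}$)
$O{\left(12 \right)} \left(-33 - 139\right) = \frac{1997 \left(-33 - 139\right)}{42} = \frac{1997}{42} \left(-172\right) = - \frac{171742}{21}$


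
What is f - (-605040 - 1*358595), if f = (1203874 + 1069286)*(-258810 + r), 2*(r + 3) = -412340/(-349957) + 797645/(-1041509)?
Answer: -214433555618828281509185/364483365113 ≈ -5.8832e+11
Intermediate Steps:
r = -2036585820883/728966730226 (r = -3 + (-412340/(-349957) + 797645/(-1041509))/2 = -3 + (-412340*(-1/349957) + 797645*(-1/1041509))/2 = -3 + (412340/349957 - 797645/1041509)/2 = -3 + (½)*(150314369795/364483365113) = -3 + 150314369795/728966730226 = -2036585820883/728966730226 ≈ -2.7938)
f = -214433906847755822174940/364483365113 (f = (1203874 + 1069286)*(-258810 - 2036585820883/728966730226) = 2273160*(-188665916035611943/728966730226) = -214433906847755822174940/364483365113 ≈ -5.8832e+11)
f - (-605040 - 1*358595) = -214433906847755822174940/364483365113 - (-605040 - 1*358595) = -214433906847755822174940/364483365113 - (-605040 - 358595) = -214433906847755822174940/364483365113 - 1*(-963635) = -214433906847755822174940/364483365113 + 963635 = -214433555618828281509185/364483365113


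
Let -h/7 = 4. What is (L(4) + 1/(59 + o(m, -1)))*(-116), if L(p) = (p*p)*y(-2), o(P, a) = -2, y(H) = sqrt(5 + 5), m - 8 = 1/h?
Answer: -116/57 - 1856*sqrt(10) ≈ -5871.2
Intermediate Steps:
h = -28 (h = -7*4 = -28)
m = 223/28 (m = 8 + 1/(-28) = 8 - 1/28 = 223/28 ≈ 7.9643)
y(H) = sqrt(10)
L(p) = sqrt(10)*p**2 (L(p) = (p*p)*sqrt(10) = p**2*sqrt(10) = sqrt(10)*p**2)
(L(4) + 1/(59 + o(m, -1)))*(-116) = (sqrt(10)*4**2 + 1/(59 - 2))*(-116) = (sqrt(10)*16 + 1/57)*(-116) = (16*sqrt(10) + 1/57)*(-116) = (1/57 + 16*sqrt(10))*(-116) = -116/57 - 1856*sqrt(10)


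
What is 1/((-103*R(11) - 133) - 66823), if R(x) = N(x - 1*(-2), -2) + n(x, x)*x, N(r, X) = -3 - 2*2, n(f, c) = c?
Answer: -1/78698 ≈ -1.2707e-5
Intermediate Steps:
N(r, X) = -7 (N(r, X) = -3 - 4 = -7)
R(x) = -7 + x² (R(x) = -7 + x*x = -7 + x²)
1/((-103*R(11) - 133) - 66823) = 1/((-103*(-7 + 11²) - 133) - 66823) = 1/((-103*(-7 + 121) - 133) - 66823) = 1/((-103*114 - 133) - 66823) = 1/((-11742 - 133) - 66823) = 1/(-11875 - 66823) = 1/(-78698) = -1/78698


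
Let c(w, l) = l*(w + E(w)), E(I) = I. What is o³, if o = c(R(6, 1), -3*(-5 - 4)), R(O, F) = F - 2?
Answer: -157464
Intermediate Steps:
R(O, F) = -2 + F
c(w, l) = 2*l*w (c(w, l) = l*(w + w) = l*(2*w) = 2*l*w)
o = -54 (o = 2*(-3*(-5 - 4))*(-2 + 1) = 2*(-3*(-9))*(-1) = 2*27*(-1) = -54)
o³ = (-54)³ = -157464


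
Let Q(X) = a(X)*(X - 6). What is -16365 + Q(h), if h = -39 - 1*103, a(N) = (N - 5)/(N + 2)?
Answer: -82602/5 ≈ -16520.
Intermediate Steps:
a(N) = (-5 + N)/(2 + N)
h = -142 (h = -39 - 103 = -142)
Q(X) = (-6 + X)*(-5 + X)/(2 + X) (Q(X) = ((-5 + X)/(2 + X))*(X - 6) = ((-5 + X)/(2 + X))*(-6 + X) = (-6 + X)*(-5 + X)/(2 + X))
-16365 + Q(h) = -16365 + (-6 - 142)*(-5 - 142)/(2 - 142) = -16365 - 148*(-147)/(-140) = -16365 - 1/140*(-148)*(-147) = -16365 - 777/5 = -82602/5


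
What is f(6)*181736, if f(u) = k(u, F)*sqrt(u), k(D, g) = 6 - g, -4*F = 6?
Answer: 1363020*sqrt(6) ≈ 3.3387e+6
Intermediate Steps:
F = -3/2 (F = -1/4*6 = -3/2 ≈ -1.5000)
f(u) = 15*sqrt(u)/2 (f(u) = (6 - 1*(-3/2))*sqrt(u) = (6 + 3/2)*sqrt(u) = 15*sqrt(u)/2)
f(6)*181736 = (15*sqrt(6)/2)*181736 = 1363020*sqrt(6)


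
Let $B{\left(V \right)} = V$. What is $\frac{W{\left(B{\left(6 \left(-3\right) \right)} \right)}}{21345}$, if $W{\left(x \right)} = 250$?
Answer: $\frac{50}{4269} \approx 0.011712$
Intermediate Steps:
$\frac{W{\left(B{\left(6 \left(-3\right) \right)} \right)}}{21345} = \frac{250}{21345} = 250 \cdot \frac{1}{21345} = \frac{50}{4269}$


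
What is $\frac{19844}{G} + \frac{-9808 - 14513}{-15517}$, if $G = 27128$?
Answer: $\frac{241924859}{105236294} \approx 2.2989$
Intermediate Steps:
$\frac{19844}{G} + \frac{-9808 - 14513}{-15517} = \frac{19844}{27128} + \frac{-9808 - 14513}{-15517} = 19844 \cdot \frac{1}{27128} - - \frac{24321}{15517} = \frac{4961}{6782} + \frac{24321}{15517} = \frac{241924859}{105236294}$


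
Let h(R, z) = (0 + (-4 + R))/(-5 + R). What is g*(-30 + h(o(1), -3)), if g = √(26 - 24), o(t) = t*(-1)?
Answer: -175*√2/6 ≈ -41.248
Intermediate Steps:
o(t) = -t
h(R, z) = (-4 + R)/(-5 + R)
g = √2 ≈ 1.4142
g*(-30 + h(o(1), -3)) = √2*(-30 + (-4 - 1*1)/(-5 - 1*1)) = √2*(-30 + (-4 - 1)/(-5 - 1)) = √2*(-30 - 5/(-6)) = √2*(-30 - ⅙*(-5)) = √2*(-30 + ⅚) = √2*(-175/6) = -175*√2/6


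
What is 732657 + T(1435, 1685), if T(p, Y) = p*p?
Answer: 2791882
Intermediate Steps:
T(p, Y) = p²
732657 + T(1435, 1685) = 732657 + 1435² = 732657 + 2059225 = 2791882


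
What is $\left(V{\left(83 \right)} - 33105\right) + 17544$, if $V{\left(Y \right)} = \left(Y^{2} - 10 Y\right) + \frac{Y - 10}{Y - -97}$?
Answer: $- \frac{1710287}{180} \approx -9501.6$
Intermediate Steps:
$V{\left(Y \right)} = Y^{2} - 10 Y + \frac{-10 + Y}{97 + Y}$ ($V{\left(Y \right)} = \left(Y^{2} - 10 Y\right) + \frac{-10 + Y}{Y + 97} = \left(Y^{2} - 10 Y\right) + \frac{-10 + Y}{97 + Y} = Y^{2} - 10 Y + \frac{-10 + Y}{97 + Y}$)
$\left(V{\left(83 \right)} - 33105\right) + 17544 = \left(\frac{-10 + 83^{3} - 80427 + 87 \cdot 83^{2}}{97 + 83} - 33105\right) + 17544 = \left(\frac{-10 + 571787 - 80427 + 87 \cdot 6889}{180} - 33105\right) + 17544 = \left(\frac{-10 + 571787 - 80427 + 599343}{180} - 33105\right) + 17544 = \left(\frac{1}{180} \cdot 1090693 - 33105\right) + 17544 = \left(\frac{1090693}{180} - 33105\right) + 17544 = - \frac{4868207}{180} + 17544 = - \frac{1710287}{180}$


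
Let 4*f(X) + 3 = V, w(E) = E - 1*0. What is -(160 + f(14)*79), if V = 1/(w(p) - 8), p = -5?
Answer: -1290/13 ≈ -99.231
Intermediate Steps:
w(E) = E (w(E) = E + 0 = E)
V = -1/13 (V = 1/(-5 - 8) = 1/(-13) = -1/13 ≈ -0.076923)
f(X) = -10/13 (f(X) = -3/4 + (1/4)*(-1/13) = -3/4 - 1/52 = -10/13)
-(160 + f(14)*79) = -(160 - 10/13*79) = -(160 - 790/13) = -1*1290/13 = -1290/13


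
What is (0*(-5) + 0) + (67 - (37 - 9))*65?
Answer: 2535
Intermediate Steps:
(0*(-5) + 0) + (67 - (37 - 9))*65 = (0 + 0) + (67 - 1*28)*65 = 0 + (67 - 28)*65 = 0 + 39*65 = 0 + 2535 = 2535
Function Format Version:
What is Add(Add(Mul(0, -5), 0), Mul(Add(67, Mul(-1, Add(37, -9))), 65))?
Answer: 2535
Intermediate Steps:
Add(Add(Mul(0, -5), 0), Mul(Add(67, Mul(-1, Add(37, -9))), 65)) = Add(Add(0, 0), Mul(Add(67, Mul(-1, 28)), 65)) = Add(0, Mul(Add(67, -28), 65)) = Add(0, Mul(39, 65)) = Add(0, 2535) = 2535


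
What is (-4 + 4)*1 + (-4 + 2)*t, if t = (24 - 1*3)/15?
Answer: -14/5 ≈ -2.8000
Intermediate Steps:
t = 7/5 (t = (24 - 3)*(1/15) = 21*(1/15) = 7/5 ≈ 1.4000)
(-4 + 4)*1 + (-4 + 2)*t = (-4 + 4)*1 + (-4 + 2)*(7/5) = 0*1 - 2*7/5 = 0 - 14/5 = -14/5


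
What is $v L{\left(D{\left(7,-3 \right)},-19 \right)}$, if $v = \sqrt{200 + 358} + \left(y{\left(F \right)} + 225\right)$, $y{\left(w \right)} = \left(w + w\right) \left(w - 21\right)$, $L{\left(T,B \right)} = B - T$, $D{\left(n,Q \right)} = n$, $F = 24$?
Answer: $-9594 - 78 \sqrt{62} \approx -10208.0$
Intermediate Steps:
$y{\left(w \right)} = 2 w \left(-21 + w\right)$
$v = 369 + 3 \sqrt{62}$ ($v = \sqrt{200 + 358} + \left(2 \cdot 24 \left(-21 + 24\right) + 225\right) = \sqrt{558} + \left(2 \cdot 24 \cdot 3 + 225\right) = 3 \sqrt{62} + \left(144 + 225\right) = 3 \sqrt{62} + 369 = 369 + 3 \sqrt{62} \approx 392.62$)
$v L{\left(D{\left(7,-3 \right)},-19 \right)} = \left(369 + 3 \sqrt{62}\right) \left(-19 - 7\right) = \left(369 + 3 \sqrt{62}\right) \left(-26\right) = -9594 - 78 \sqrt{62}$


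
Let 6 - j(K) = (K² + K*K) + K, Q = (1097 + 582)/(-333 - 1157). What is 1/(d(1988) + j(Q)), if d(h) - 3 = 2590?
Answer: 555025/1441725882 ≈ 0.00038497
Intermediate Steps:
Q = -1679/1490 (Q = 1679/(-1490) = 1679*(-1/1490) = -1679/1490 ≈ -1.1268)
d(h) = 2593 (d(h) = 3 + 2590 = 2593)
j(K) = 6 - K - 2*K² (j(K) = 6 - ((K² + K*K) + K) = 6 - ((K² + K²) + K) = 6 - (2*K² + K) = 6 - (K + 2*K²) = 6 + (-K - 2*K²) = 6 - K - 2*K²)
1/(d(1988) + j(Q)) = 1/(2593 + (6 - 1*(-1679/1490) - 2*(-1679/1490)²)) = 1/(2593 + (6 + 1679/1490 - 2*2819041/2220100)) = 1/(2593 + (6 + 1679/1490 - 2819041/1110050)) = 1/(2593 + 2546057/555025) = 1/(1441725882/555025) = 555025/1441725882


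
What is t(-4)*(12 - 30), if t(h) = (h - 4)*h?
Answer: -576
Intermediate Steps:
t(h) = h*(-4 + h) (t(h) = (-4 + h)*h = h*(-4 + h))
t(-4)*(12 - 30) = (-4*(-4 - 4))*(12 - 30) = -4*(-8)*(-18) = 32*(-18) = -576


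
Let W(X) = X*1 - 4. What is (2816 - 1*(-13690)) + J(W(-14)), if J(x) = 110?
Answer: 16616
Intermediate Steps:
W(X) = -4 + X (W(X) = X - 4 = -4 + X)
(2816 - 1*(-13690)) + J(W(-14)) = (2816 - 1*(-13690)) + 110 = (2816 + 13690) + 110 = 16506 + 110 = 16616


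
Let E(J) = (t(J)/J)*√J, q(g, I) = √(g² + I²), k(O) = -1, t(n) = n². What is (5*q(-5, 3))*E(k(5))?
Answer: -5*I*√34 ≈ -29.155*I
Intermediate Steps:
q(g, I) = √(I² + g²)
E(J) = J^(3/2) (E(J) = (J²/J)*√J = J*√J = J^(3/2))
(5*q(-5, 3))*E(k(5)) = (5*√(3² + (-5)²))*(-1)^(3/2) = (5*√(9 + 25))*(-I) = (5*√34)*(-I) = -5*I*√34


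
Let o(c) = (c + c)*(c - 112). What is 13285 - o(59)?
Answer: 19539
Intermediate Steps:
o(c) = 2*c*(-112 + c) (o(c) = (2*c)*(-112 + c) = 2*c*(-112 + c))
13285 - o(59) = 13285 - 2*59*(-112 + 59) = 13285 - 2*59*(-53) = 13285 - 1*(-6254) = 13285 + 6254 = 19539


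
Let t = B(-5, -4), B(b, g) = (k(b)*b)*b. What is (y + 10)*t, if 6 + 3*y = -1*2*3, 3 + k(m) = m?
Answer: -1200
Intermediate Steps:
k(m) = -3 + m
y = -4 (y = -2 + (-1*2*3)/3 = -2 + (-2*3)/3 = -2 + (⅓)*(-6) = -2 - 2 = -4)
B(b, g) = b²*(-3 + b) (B(b, g) = ((-3 + b)*b)*b = (b*(-3 + b))*b = b²*(-3 + b))
t = -200 (t = (-5)²*(-3 - 5) = 25*(-8) = -200)
(y + 10)*t = (-4 + 10)*(-200) = 6*(-200) = -1200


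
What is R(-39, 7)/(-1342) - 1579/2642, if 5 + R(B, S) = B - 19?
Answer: -488143/886391 ≈ -0.55071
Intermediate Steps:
R(B, S) = -24 + B (R(B, S) = -5 + (B - 19) = -5 + (-19 + B) = -24 + B)
R(-39, 7)/(-1342) - 1579/2642 = (-24 - 39)/(-1342) - 1579/2642 = -63*(-1/1342) - 1579*1/2642 = 63/1342 - 1579/2642 = -488143/886391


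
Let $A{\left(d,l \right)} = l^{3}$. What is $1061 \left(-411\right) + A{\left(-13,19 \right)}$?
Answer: $-429212$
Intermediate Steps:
$1061 \left(-411\right) + A{\left(-13,19 \right)} = 1061 \left(-411\right) + 19^{3} = -436071 + 6859 = -429212$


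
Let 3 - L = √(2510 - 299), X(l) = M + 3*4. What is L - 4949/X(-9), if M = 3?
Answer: -4904/15 - √2211 ≈ -373.95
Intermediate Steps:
X(l) = 15 (X(l) = 3 + 3*4 = 3 + 12 = 15)
L = 3 - √2211 (L = 3 - √(2510 - 299) = 3 - √2211 ≈ -44.021)
L - 4949/X(-9) = (3 - √2211) - 4949/15 = -4904/15 - √2211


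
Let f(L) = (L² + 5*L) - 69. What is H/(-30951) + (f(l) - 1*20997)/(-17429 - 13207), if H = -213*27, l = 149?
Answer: 3277771/26339301 ≈ 0.12444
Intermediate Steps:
H = -5751
f(L) = -69 + L² + 5*L
H/(-30951) + (f(l) - 1*20997)/(-17429 - 13207) = -5751/(-30951) + ((-69 + 149² + 5*149) - 1*20997)/(-17429 - 13207) = -5751*(-1/30951) + ((-69 + 22201 + 745) - 20997)/(-30636) = 639/3439 + (22877 - 20997)*(-1/30636) = 639/3439 + 1880*(-1/30636) = 639/3439 - 470/7659 = 3277771/26339301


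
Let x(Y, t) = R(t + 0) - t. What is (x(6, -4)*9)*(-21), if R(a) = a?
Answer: 0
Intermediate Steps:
x(Y, t) = 0 (x(Y, t) = (t + 0) - t = t - t = 0)
(x(6, -4)*9)*(-21) = (0*9)*(-21) = 0*(-21) = 0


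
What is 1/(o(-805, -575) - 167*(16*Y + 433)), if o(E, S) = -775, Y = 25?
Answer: -1/139886 ≈ -7.1487e-6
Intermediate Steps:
1/(o(-805, -575) - 167*(16*Y + 433)) = 1/(-775 - 167*(16*25 + 433)) = 1/(-775 - 167*(400 + 433)) = 1/(-775 - 167*833) = 1/(-775 - 139111) = 1/(-139886) = -1/139886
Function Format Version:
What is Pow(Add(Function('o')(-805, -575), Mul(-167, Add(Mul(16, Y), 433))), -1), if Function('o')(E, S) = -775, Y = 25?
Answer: Rational(-1, 139886) ≈ -7.1487e-6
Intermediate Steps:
Pow(Add(Function('o')(-805, -575), Mul(-167, Add(Mul(16, Y), 433))), -1) = Pow(Add(-775, Mul(-167, Add(Mul(16, 25), 433))), -1) = Pow(Add(-775, Mul(-167, Add(400, 433))), -1) = Pow(Add(-775, Mul(-167, 833)), -1) = Pow(Add(-775, -139111), -1) = Pow(-139886, -1) = Rational(-1, 139886)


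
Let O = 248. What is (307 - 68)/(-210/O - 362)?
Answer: -29636/44993 ≈ -0.65868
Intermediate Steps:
(307 - 68)/(-210/O - 362) = (307 - 68)/(-210/248 - 362) = 239/(-210*1/248 - 362) = 239/(-105/124 - 362) = 239/(-44993/124) = 239*(-124/44993) = -29636/44993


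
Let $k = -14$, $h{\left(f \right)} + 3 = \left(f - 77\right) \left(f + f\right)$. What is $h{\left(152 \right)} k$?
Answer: $-319158$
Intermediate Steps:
$h{\left(f \right)} = -3 + 2 f \left(-77 + f\right)$ ($h{\left(f \right)} = -3 + \left(f - 77\right) \left(f + f\right) = -3 + \left(-77 + f\right) 2 f = -3 + 2 f \left(-77 + f\right)$)
$h{\left(152 \right)} k = \left(-3 - 23408 + 2 \cdot 152^{2}\right) \left(-14\right) = \left(-3 - 23408 + 2 \cdot 23104\right) \left(-14\right) = \left(-3 - 23408 + 46208\right) \left(-14\right) = 22797 \left(-14\right) = -319158$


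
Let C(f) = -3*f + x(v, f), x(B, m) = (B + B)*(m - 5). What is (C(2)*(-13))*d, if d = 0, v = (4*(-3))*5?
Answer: 0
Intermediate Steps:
v = -60 (v = -12*5 = -60)
x(B, m) = 2*B*(-5 + m) (x(B, m) = (2*B)*(-5 + m) = 2*B*(-5 + m))
C(f) = 600 - 123*f (C(f) = -3*f + 2*(-60)*(-5 + f) = -3*f + (600 - 120*f) = 600 - 123*f)
(C(2)*(-13))*d = ((600 - 123*2)*(-13))*0 = ((600 - 246)*(-13))*0 = (354*(-13))*0 = -4602*0 = 0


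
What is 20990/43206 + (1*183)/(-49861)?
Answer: 519337846/1077147183 ≈ 0.48214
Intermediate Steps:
20990/43206 + (1*183)/(-49861) = 20990*(1/43206) + 183*(-1/49861) = 10495/21603 - 183/49861 = 519337846/1077147183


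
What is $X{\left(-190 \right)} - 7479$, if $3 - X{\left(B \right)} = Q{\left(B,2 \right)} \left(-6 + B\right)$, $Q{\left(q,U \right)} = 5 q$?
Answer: $-193676$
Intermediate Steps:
$X{\left(B \right)} = 3 - 5 B \left(-6 + B\right)$
$X{\left(-190 \right)} - 7479 = \left(3 - 5 \left(-190\right)^{2} + 30 \left(-190\right)\right) - 7479 = \left(3 - 180500 - 5700\right) - 7479 = -186197 - 7479 = -193676$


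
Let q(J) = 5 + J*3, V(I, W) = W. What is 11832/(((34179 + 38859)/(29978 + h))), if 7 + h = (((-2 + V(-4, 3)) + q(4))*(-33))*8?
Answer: 49731868/12173 ≈ 4085.4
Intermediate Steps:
q(J) = 5 + 3*J
h = -4759 (h = -7 + (((-2 + 3) + (5 + 3*4))*(-33))*8 = -7 + ((1 + (5 + 12))*(-33))*8 = -7 + ((1 + 17)*(-33))*8 = -7 + (18*(-33))*8 = -7 - 594*8 = -7 - 4752 = -4759)
11832/(((34179 + 38859)/(29978 + h))) = 11832/(((34179 + 38859)/(29978 - 4759))) = 11832/((73038/25219)) = 11832/((73038*(1/25219))) = 11832/(73038/25219) = 11832*(25219/73038) = 49731868/12173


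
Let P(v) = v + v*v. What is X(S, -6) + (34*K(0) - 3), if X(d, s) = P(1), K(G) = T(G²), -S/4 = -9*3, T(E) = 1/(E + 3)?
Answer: 31/3 ≈ 10.333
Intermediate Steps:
P(v) = v + v²
T(E) = 1/(3 + E)
S = 108 (S = -(-36)*3 = -4*(-27) = 108)
K(G) = 1/(3 + G²)
X(d, s) = 2 (X(d, s) = 1*(1 + 1) = 1*2 = 2)
X(S, -6) + (34*K(0) - 3) = 2 + (34/(3 + 0²) - 3) = 2 + (34/(3 + 0) - 3) = 2 + (34/3 - 3) = 2 + 25/3 = 31/3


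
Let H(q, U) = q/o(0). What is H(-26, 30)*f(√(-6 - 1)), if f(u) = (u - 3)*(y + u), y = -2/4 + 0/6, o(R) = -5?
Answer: -143/5 - 91*I*√7/5 ≈ -28.6 - 48.153*I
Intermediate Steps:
y = -½ (y = -2*¼ + 0*(⅙) = -½ + 0 = -½ ≈ -0.50000)
H(q, U) = -q/5 (H(q, U) = q/(-5) = q*(-⅕) = -q/5)
f(u) = (-3 + u)*(-½ + u) (f(u) = (u - 3)*(-½ + u) = (-3 + u)*(-½ + u))
H(-26, 30)*f(√(-6 - 1)) = (-⅕*(-26))*(3/2 + (√(-6 - 1))² - 7*√(-6 - 1)/2) = 26*(3/2 + (√(-7))² - 7*I*√7/2)/5 = 26*(3/2 + (I*√7)² - 7*I*√7/2)/5 = 26*(3/2 - 7 - 7*I*√7/2)/5 = 26*(-11/2 - 7*I*√7/2)/5 = -143/5 - 91*I*√7/5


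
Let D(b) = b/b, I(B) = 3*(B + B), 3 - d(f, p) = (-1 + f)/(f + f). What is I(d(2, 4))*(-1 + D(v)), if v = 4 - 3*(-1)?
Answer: 0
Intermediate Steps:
d(f, p) = 3 - (-1 + f)/(2*f) (d(f, p) = 3 - (-1 + f)/(f + f) = 3 - (-1 + f)/(2*f))
I(B) = 6*B (I(B) = 3*(2*B) = 6*B)
v = 7 (v = 4 + 3 = 7)
D(b) = 1
I(d(2, 4))*(-1 + D(v)) = (6*((½)*(1 + 5*2)/2))*(-1 + 1) = (6*((½)*(½)*(1 + 10)))*0 = (6*((½)*(½)*11))*0 = (6*(11/4))*0 = (33/2)*0 = 0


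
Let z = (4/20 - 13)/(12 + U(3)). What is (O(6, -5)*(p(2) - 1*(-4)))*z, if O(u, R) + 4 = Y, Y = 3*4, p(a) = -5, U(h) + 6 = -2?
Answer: 128/5 ≈ 25.600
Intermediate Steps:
U(h) = -8 (U(h) = -6 - 2 = -8)
Y = 12
z = -16/5 (z = (4/20 - 13)/(12 - 8) = (4*(1/20) - 13)/4 = (1/5 - 13)*(1/4) = -64/5*1/4 = -16/5 ≈ -3.2000)
O(u, R) = 8 (O(u, R) = -4 + 12 = 8)
(O(6, -5)*(p(2) - 1*(-4)))*z = (8*(-5 - 1*(-4)))*(-16/5) = (8*(-5 + 4))*(-16/5) = (8*(-1))*(-16/5) = -8*(-16/5) = 128/5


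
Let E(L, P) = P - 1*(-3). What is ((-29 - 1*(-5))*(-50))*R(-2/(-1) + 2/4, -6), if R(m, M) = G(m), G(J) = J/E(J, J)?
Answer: 6000/11 ≈ 545.45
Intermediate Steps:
E(L, P) = 3 + P (E(L, P) = P + 3 = 3 + P)
G(J) = J/(3 + J)
R(m, M) = m/(3 + m)
((-29 - 1*(-5))*(-50))*R(-2/(-1) + 2/4, -6) = ((-29 - 1*(-5))*(-50))*((-2/(-1) + 2/4)/(3 + (-2/(-1) + 2/4))) = ((-29 + 5)*(-50))*((-2*(-1) + 2*(¼))/(3 + (-2*(-1) + 2*(¼)))) = (-24*(-50))*((2 + ½)/(3 + (2 + ½))) = 1200*(5/(2*(3 + 5/2))) = 1200*(5/(2*(11/2))) = 1200*((5/2)*(2/11)) = 1200*(5/11) = 6000/11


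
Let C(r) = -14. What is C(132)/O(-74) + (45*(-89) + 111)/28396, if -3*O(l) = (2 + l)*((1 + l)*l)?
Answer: -63155857/460185576 ≈ -0.13724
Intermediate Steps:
O(l) = -l*(1 + l)*(2 + l)/3 (O(l) = -(2 + l)*(1 + l)*l/3 = -(2 + l)*l*(1 + l)/3 = -l*(1 + l)*(2 + l)/3)
C(132)/O(-74) + (45*(-89) + 111)/28396 = -14*3/(74*(2 + (-74)**2 + 3*(-74))) + (45*(-89) + 111)/28396 = -14*3/(74*(2 + 5476 - 222)) + (-4005 + 111)*(1/28396) = -14/((-1/3*(-74)*5256)) - 3894*1/28396 = -14/129648 - 1947/14198 = -14*1/129648 - 1947/14198 = -7/64824 - 1947/14198 = -63155857/460185576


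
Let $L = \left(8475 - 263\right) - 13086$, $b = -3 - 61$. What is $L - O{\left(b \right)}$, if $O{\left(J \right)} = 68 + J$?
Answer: $-4878$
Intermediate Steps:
$b = -64$ ($b = -3 - 61 = -64$)
$L = -4874$ ($L = 8212 - 13086 = -4874$)
$L - O{\left(b \right)} = -4874 - \left(68 - 64\right) = -4874 - 4 = -4878$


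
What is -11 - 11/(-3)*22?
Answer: 209/3 ≈ 69.667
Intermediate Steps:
-11 - 11/(-3)*22 = -11 - 11*(-⅓)*22 = -11 + (11/3)*22 = -11 + 242/3 = 209/3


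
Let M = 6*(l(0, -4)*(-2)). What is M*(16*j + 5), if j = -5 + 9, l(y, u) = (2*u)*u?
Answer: -26496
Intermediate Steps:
l(y, u) = 2*u**2
j = 4
M = -384 (M = 6*((2*(-4)**2)*(-2)) = 6*((2*16)*(-2)) = 6*(32*(-2)) = 6*(-64) = -384)
M*(16*j + 5) = -384*(16*4 + 5) = -384*(64 + 5) = -384*69 = -26496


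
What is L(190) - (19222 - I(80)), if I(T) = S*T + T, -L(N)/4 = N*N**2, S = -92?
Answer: -27462502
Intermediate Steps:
L(N) = -4*N**3 (L(N) = -4*N*N**2 = -4*N**3)
I(T) = -91*T (I(T) = -92*T + T = -91*T)
L(190) - (19222 - I(80)) = -4*190**3 - (19222 - (-91)*80) = -4*6859000 - (19222 - 1*(-7280)) = -27436000 - (19222 + 7280) = -27436000 - 1*26502 = -27436000 - 26502 = -27462502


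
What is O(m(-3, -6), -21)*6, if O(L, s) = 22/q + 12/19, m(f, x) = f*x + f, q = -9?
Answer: -620/57 ≈ -10.877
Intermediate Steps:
m(f, x) = f + f*x
O(L, s) = -310/171 (O(L, s) = 22/(-9) + 12/19 = 22*(-⅑) + 12*(1/19) = -22/9 + 12/19 = -310/171)
O(m(-3, -6), -21)*6 = -310/171*6 = -620/57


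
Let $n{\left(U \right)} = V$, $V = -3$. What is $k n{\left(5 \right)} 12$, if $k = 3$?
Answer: $-108$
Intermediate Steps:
$n{\left(U \right)} = -3$
$k n{\left(5 \right)} 12 = 3 \left(-3\right) 12 = \left(-9\right) 12 = -108$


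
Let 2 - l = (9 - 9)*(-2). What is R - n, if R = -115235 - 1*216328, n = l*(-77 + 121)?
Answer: -331651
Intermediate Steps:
l = 2 (l = 2 - (9 - 9)*(-2) = 2 - 0*(-2) = 2 - 1*0 = 2 + 0 = 2)
n = 88 (n = 2*(-77 + 121) = 2*44 = 88)
R = -331563 (R = -115235 - 216328 = -331563)
R - n = -331563 - 1*88 = -331563 - 88 = -331651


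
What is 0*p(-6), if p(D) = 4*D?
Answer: 0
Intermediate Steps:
0*p(-6) = 0*(4*(-6)) = 0*(-24) = 0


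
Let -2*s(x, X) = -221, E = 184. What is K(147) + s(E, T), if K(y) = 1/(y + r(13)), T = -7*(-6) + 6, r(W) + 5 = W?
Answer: 34257/310 ≈ 110.51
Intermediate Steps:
r(W) = -5 + W
T = 48 (T = 42 + 6 = 48)
s(x, X) = 221/2 (s(x, X) = -½*(-221) = 221/2)
K(y) = 1/(8 + y) (K(y) = 1/(y + (-5 + 13)) = 1/(y + 8) = 1/(8 + y))
K(147) + s(E, T) = 1/(8 + 147) + 221/2 = 1/155 + 221/2 = 34257/310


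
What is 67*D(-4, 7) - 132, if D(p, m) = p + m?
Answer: 69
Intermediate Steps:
D(p, m) = m + p
67*D(-4, 7) - 132 = 67*(7 - 4) - 132 = 67*3 - 132 = 201 - 132 = 69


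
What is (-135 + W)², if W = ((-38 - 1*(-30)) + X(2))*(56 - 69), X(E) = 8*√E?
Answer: 22593 + 6448*√2 ≈ 31712.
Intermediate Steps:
W = 104 - 104*√2 (W = ((-38 - 1*(-30)) + 8*√2)*(56 - 69) = ((-38 + 30) + 8*√2)*(-13) = (-8 + 8*√2)*(-13) = 104 - 104*√2 ≈ -43.078)
(-135 + W)² = (-135 + (104 - 104*√2))² = (-31 - 104*√2)²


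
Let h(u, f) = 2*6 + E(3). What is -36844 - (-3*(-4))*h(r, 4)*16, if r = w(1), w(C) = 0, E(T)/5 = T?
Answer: -42028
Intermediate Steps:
E(T) = 5*T
r = 0
h(u, f) = 27 (h(u, f) = 2*6 + 5*3 = 12 + 15 = 27)
-36844 - (-3*(-4))*h(r, 4)*16 = -36844 - -3*(-4)*27*16 = -36844 - 12*27*16 = -36844 - 324*16 = -36844 - 1*5184 = -36844 - 5184 = -42028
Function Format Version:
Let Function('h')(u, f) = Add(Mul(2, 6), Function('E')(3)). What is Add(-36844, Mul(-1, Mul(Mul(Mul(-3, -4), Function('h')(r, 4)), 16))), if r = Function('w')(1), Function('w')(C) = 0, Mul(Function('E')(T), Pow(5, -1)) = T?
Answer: -42028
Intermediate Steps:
Function('E')(T) = Mul(5, T)
r = 0
Function('h')(u, f) = 27 (Function('h')(u, f) = Add(Mul(2, 6), Mul(5, 3)) = Add(12, 15) = 27)
Add(-36844, Mul(-1, Mul(Mul(Mul(-3, -4), Function('h')(r, 4)), 16))) = Add(-36844, Mul(-1, Mul(Mul(Mul(-3, -4), 27), 16))) = Add(-36844, Mul(-1, Mul(Mul(12, 27), 16))) = Add(-36844, Mul(-1, Mul(324, 16))) = Add(-36844, Mul(-1, 5184)) = Add(-36844, -5184) = -42028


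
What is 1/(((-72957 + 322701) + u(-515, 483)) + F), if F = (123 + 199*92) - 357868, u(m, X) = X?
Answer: -1/89210 ≈ -1.1210e-5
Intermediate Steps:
F = -339437 (F = (123 + 18308) - 357868 = 18431 - 357868 = -339437)
1/(((-72957 + 322701) + u(-515, 483)) + F) = 1/(((-72957 + 322701) + 483) - 339437) = 1/((249744 + 483) - 339437) = 1/(250227 - 339437) = 1/(-89210) = -1/89210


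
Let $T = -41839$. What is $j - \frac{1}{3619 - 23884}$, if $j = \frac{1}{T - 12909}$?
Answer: $\frac{34483}{1109468220} \approx 3.1081 \cdot 10^{-5}$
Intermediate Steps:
$j = - \frac{1}{54748}$ ($j = \frac{1}{-41839 - 12909} = \frac{1}{-54748} = - \frac{1}{54748} \approx -1.8266 \cdot 10^{-5}$)
$j - \frac{1}{3619 - 23884} = - \frac{1}{54748} - \frac{1}{3619 - 23884} = - \frac{1}{54748} - \frac{1}{-20265} = - \frac{1}{54748} - - \frac{1}{20265} = - \frac{1}{54748} + \frac{1}{20265} = \frac{34483}{1109468220}$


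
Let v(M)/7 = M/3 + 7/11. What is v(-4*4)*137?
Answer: -148645/33 ≈ -4504.4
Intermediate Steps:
v(M) = 49/11 + 7*M/3 (v(M) = 7*(M/3 + 7/11) = 7*(7/11 + M/3) = 49/11 + 7*M/3)
v(-4*4)*137 = (49/11 + 7*(-4*4)/3)*137 = (49/11 + (7/3)*(-16))*137 = (49/11 - 112/3)*137 = -1085/33*137 = -148645/33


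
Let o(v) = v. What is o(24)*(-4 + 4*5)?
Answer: 384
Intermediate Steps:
o(24)*(-4 + 4*5) = 24*(-4 + 4*5) = 24*(-4 + 20) = 24*16 = 384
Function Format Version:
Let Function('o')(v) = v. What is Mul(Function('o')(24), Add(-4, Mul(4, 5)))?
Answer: 384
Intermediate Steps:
Mul(Function('o')(24), Add(-4, Mul(4, 5))) = Mul(24, Add(-4, Mul(4, 5))) = Mul(24, Add(-4, 20)) = Mul(24, 16) = 384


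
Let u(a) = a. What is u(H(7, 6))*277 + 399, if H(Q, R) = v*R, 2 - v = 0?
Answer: 3723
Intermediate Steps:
v = 2 (v = 2 - 1*0 = 2 + 0 = 2)
H(Q, R) = 2*R
u(H(7, 6))*277 + 399 = (2*6)*277 + 399 = 12*277 + 399 = 3324 + 399 = 3723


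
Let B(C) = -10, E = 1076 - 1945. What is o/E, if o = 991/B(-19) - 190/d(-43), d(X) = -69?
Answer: 66479/599610 ≈ 0.11087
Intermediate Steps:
E = -869
o = -66479/690 (o = 991/(-10) - 190/(-69) = 991*(-1/10) - 190*(-1/69) = -991/10 + 190/69 = -66479/690 ≈ -96.346)
o/E = -66479/690/(-869) = -66479/690*(-1/869) = 66479/599610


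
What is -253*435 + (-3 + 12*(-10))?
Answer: -110178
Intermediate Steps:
-253*435 + (-3 + 12*(-10)) = -110055 + (-3 - 120) = -110055 - 123 = -110178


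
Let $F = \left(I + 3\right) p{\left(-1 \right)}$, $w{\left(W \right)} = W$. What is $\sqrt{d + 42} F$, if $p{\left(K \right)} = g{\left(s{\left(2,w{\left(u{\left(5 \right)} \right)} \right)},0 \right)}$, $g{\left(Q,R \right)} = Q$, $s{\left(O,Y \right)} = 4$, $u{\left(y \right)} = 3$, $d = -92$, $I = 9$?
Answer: $240 i \sqrt{2} \approx 339.41 i$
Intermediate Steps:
$p{\left(K \right)} = 4$
$F = 48$ ($F = \left(9 + 3\right) 4 = 12 \cdot 4 = 48$)
$\sqrt{d + 42} F = \sqrt{-92 + 42} \cdot 48 = \sqrt{-50} \cdot 48 = 5 i \sqrt{2} \cdot 48 = 240 i \sqrt{2}$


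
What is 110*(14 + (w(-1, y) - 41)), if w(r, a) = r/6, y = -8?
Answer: -8965/3 ≈ -2988.3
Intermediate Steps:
w(r, a) = r/6 (w(r, a) = r*(1/6) = r/6)
110*(14 + (w(-1, y) - 41)) = 110*(14 + ((1/6)*(-1) - 41)) = 110*(14 + (-1/6 - 41)) = 110*(14 - 247/6) = 110*(-163/6) = -8965/3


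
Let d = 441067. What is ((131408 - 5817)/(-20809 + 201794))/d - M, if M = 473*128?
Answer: -4833016281555689/79826510995 ≈ -60544.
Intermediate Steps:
M = 60544
((131408 - 5817)/(-20809 + 201794))/d - M = ((131408 - 5817)/(-20809 + 201794))/441067 - 1*60544 = (125591/180985)*(1/441067) - 60544 = 125591/79826510995 - 60544 = -4833016281555689/79826510995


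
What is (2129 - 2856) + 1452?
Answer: 725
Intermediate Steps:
(2129 - 2856) + 1452 = -727 + 1452 = 725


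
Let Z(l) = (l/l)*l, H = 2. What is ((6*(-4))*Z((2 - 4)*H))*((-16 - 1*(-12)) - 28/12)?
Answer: -608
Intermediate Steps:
Z(l) = l (Z(l) = 1*l = l)
((6*(-4))*Z((2 - 4)*H))*((-16 - 1*(-12)) - 28/12) = ((6*(-4))*((2 - 4)*2))*((-16 - 1*(-12)) - 28/12) = (-(-48)*2)*((-16 + 12) - 28*1/12) = (-24*(-4))*(-4 - 7/3) = 96*(-19/3) = -608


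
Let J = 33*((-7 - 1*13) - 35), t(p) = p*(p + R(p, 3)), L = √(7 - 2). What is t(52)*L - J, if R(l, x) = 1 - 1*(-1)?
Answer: 1815 + 2808*√5 ≈ 8093.9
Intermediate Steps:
R(l, x) = 2 (R(l, x) = 1 + 1 = 2)
L = √5 ≈ 2.2361
t(p) = p*(2 + p) (t(p) = p*(p + 2) = p*(2 + p))
J = -1815 (J = 33*((-7 - 13) - 35) = 33*(-20 - 35) = 33*(-55) = -1815)
t(52)*L - J = (52*(2 + 52))*√5 - 1*(-1815) = (52*54)*√5 + 1815 = 2808*√5 + 1815 = 1815 + 2808*√5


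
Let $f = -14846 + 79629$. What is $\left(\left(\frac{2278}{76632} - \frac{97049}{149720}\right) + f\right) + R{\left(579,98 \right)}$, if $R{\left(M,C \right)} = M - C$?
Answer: $\frac{93598645520719}{1434167880} \approx 65263.0$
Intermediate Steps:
$f = 64783$
$\left(\left(\frac{2278}{76632} - \frac{97049}{149720}\right) + f\right) + R{\left(579,98 \right)} = \left(\left(\frac{2278}{76632} - \frac{97049}{149720}\right) + 64783\right) + \left(579 - 98\right) = \left(\left(2278 \cdot \frac{1}{76632} - \frac{97049}{149720}\right) + 64783\right) + \left(579 - 98\right) = \left(\left(\frac{1139}{38316} - \frac{97049}{149720}\right) + 64783\right) + 481 = \left(- \frac{886999601}{1434167880} + 64783\right) + 481 = \frac{92908810770439}{1434167880} + 481 = \frac{93598645520719}{1434167880}$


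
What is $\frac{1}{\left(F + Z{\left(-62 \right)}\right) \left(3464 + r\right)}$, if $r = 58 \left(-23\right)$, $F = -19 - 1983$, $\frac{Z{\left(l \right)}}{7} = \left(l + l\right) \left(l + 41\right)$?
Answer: $\frac{1}{34561380} \approx 2.8934 \cdot 10^{-8}$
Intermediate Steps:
$Z{\left(l \right)} = 14 l \left(41 + l\right)$ ($Z{\left(l \right)} = 7 \left(l + l\right) \left(l + 41\right) = 7 \cdot 2 l \left(41 + l\right) = 14 l \left(41 + l\right)$)
$F = -2002$ ($F = -19 - 1983 = -2002$)
$r = -1334$
$\frac{1}{\left(F + Z{\left(-62 \right)}\right) \left(3464 + r\right)} = \frac{1}{\left(-2002 + 14 \left(-62\right) \left(41 - 62\right)\right) \left(3464 - 1334\right)} = \frac{1}{\left(-2002 + 14 \left(-62\right) \left(-21\right)\right) 2130} = \frac{1}{\left(-2002 + 18228\right) 2130} = \frac{1}{16226 \cdot 2130} = \frac{1}{34561380}$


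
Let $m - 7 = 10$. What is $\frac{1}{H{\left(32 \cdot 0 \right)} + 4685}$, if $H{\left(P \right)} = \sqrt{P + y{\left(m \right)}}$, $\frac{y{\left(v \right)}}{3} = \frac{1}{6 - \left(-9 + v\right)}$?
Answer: $\frac{9370}{43898453} - \frac{i \sqrt{6}}{43898453} \approx 0.00021345 - 5.5799 \cdot 10^{-8} i$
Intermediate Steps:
$m = 17$ ($m = 7 + 10 = 17$)
$y{\left(v \right)} = \frac{3}{15 - v}$ ($y{\left(v \right)} = \frac{3}{6 - \left(-9 + v\right)} = \frac{3}{15 - v}$)
$H{\left(P \right)} = \sqrt{- \frac{3}{2} + P}$ ($H{\left(P \right)} = \sqrt{P - \frac{3}{-15 + 17}} = \sqrt{P - \frac{3}{2}} = \sqrt{- \frac{3}{2} + P}$)
$\frac{1}{H{\left(32 \cdot 0 \right)} + 4685} = \frac{1}{\frac{\sqrt{-6 + 4 \cdot 32 \cdot 0}}{2} + 4685} = \frac{1}{\frac{\sqrt{-6 + 4 \cdot 0}}{2} + 4685} = \frac{1}{\frac{\sqrt{-6 + 0}}{2} + 4685} = \frac{1}{\frac{\sqrt{-6}}{2} + 4685} = \frac{1}{\frac{i \sqrt{6}}{2} + 4685} = \frac{1}{4685 + \frac{i \sqrt{6}}{2}}$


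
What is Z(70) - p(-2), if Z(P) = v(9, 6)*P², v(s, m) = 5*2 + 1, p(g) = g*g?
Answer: 53896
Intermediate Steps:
p(g) = g²
v(s, m) = 11 (v(s, m) = 10 + 1 = 11)
Z(P) = 11*P²
Z(70) - p(-2) = 11*70² - 1*(-2)² = 11*4900 - 1*4 = 53900 - 4 = 53896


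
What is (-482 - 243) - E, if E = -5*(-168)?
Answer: -1565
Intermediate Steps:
E = 840
(-482 - 243) - E = (-482 - 243) - 1*840 = -725 - 840 = -1565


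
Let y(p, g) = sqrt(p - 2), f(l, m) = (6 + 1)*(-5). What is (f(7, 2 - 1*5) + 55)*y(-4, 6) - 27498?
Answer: -27498 + 20*I*sqrt(6) ≈ -27498.0 + 48.99*I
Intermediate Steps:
f(l, m) = -35 (f(l, m) = 7*(-5) = -35)
y(p, g) = sqrt(-2 + p)
(f(7, 2 - 1*5) + 55)*y(-4, 6) - 27498 = (-35 + 55)*sqrt(-2 - 4) - 27498 = 20*sqrt(-6) - 27498 = 20*(I*sqrt(6)) - 27498 = 20*I*sqrt(6) - 27498 = -27498 + 20*I*sqrt(6)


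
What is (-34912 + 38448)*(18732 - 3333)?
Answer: 54450864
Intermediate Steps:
(-34912 + 38448)*(18732 - 3333) = 3536*15399 = 54450864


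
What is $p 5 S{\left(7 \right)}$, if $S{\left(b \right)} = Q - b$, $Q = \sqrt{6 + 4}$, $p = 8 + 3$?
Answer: $-385 + 55 \sqrt{10} \approx -211.07$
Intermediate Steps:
$p = 11$
$Q = \sqrt{10} \approx 3.1623$
$S{\left(b \right)} = \sqrt{10} - b$
$p 5 S{\left(7 \right)} = 11 \cdot 5 \left(\sqrt{10} - 7\right) = 55 \left(\sqrt{10} - 7\right) = 55 \left(-7 + \sqrt{10}\right) = -385 + 55 \sqrt{10}$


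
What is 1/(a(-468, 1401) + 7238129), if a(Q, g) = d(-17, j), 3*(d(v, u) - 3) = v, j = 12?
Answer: 3/21714379 ≈ 1.3816e-7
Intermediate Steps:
d(v, u) = 3 + v/3
a(Q, g) = -8/3 (a(Q, g) = 3 + (1/3)*(-17) = 3 - 17/3 = -8/3)
1/(a(-468, 1401) + 7238129) = 1/(-8/3 + 7238129) = 1/(21714379/3) = 3/21714379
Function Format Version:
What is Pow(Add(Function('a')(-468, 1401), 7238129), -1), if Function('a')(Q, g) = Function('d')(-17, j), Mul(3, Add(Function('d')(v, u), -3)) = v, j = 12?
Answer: Rational(3, 21714379) ≈ 1.3816e-7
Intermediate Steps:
Function('d')(v, u) = Add(3, Mul(Rational(1, 3), v))
Function('a')(Q, g) = Rational(-8, 3) (Function('a')(Q, g) = Add(3, Mul(Rational(1, 3), -17)) = Add(3, Rational(-17, 3)) = Rational(-8, 3))
Pow(Add(Function('a')(-468, 1401), 7238129), -1) = Pow(Add(Rational(-8, 3), 7238129), -1) = Pow(Rational(21714379, 3), -1) = Rational(3, 21714379)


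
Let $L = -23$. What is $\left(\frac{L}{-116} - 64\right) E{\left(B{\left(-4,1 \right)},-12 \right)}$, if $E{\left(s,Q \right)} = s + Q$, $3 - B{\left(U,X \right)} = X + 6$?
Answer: $\frac{29604}{29} \approx 1020.8$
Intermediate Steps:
$B{\left(U,X \right)} = -3 - X$ ($B{\left(U,X \right)} = 3 - \left(X + 6\right) = 3 - \left(6 + X\right) = -3 - X$)
$E{\left(s,Q \right)} = Q + s$
$\left(\frac{L}{-116} - 64\right) E{\left(B{\left(-4,1 \right)},-12 \right)} = \left(- \frac{23}{-116} - 64\right) \left(-12 - 4\right) = \left(\left(-23\right) \left(- \frac{1}{116}\right) - 64\right) \left(-12 - 4\right) = \left(\frac{23}{116} - 64\right) \left(-12 - 4\right) = \left(- \frac{7401}{116}\right) \left(-16\right) = \frac{29604}{29}$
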